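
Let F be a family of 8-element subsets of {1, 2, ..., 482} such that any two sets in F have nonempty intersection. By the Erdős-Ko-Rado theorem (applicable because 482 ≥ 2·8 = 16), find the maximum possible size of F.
max |F| = C(481, 7) = 1131196697950800

Erdős-Ko-Rado (1961): when n ≥ 2k, max |F| = C(n−1, k−1). The bound is attained by the star {A : i ∈ A} for any fixed i ∈ [n]. Here C(482−1, 8−1) = C(481, 7) = 1131196697950800.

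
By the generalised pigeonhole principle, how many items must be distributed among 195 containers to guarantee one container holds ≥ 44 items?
n = (44 − 1)·195 + 1 = 8386

By the generalised pigeonhole principle, to guarantee some box contains ≥ r objects we need more than (r − 1) · k objects total. Threshold: n = (r − 1) · k + 1. With r = 44 and k = 195: n = 43 · 195 + 1 = 8385 + 1 = 8386. For n = 8385 = 43 · 195, we can put exactly 43 objects in every box, avoiding 44 in any single one — so 8386 is tight.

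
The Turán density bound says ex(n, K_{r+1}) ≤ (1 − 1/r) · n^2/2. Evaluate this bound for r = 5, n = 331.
Turán density bound = (4/5) · 331^2/2 = 219122/5 ≈ 43824.4

Turán's theorem: ex(n, K_{r+1}) is achieved by the complete r-partite Turán graph T(n, r) with parts as balanced as possible, and is at most (1 − 1/r) · n^2/2. For r = 5, n = 331: the density bound is (4/5) · 109561/2 = 219122/5 ≈ 43824.4. The integer-valued extremum is e(T(331, 5)) = 43824, which is strictly less than the density bound 219122/5 since 5 ∤ 331 (the parts of T(331, 5) cannot all be equal).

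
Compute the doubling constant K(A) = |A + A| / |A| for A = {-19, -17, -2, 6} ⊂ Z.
K = |A + A| / |A| = 10/4 = 5/2

Enumerate A + A = {a + b : a, b ∈ A}. With |A| = 4, there are |A|^2 = 16 ordered sum pairs; collecting distinct values, A + A = {-38, -36, -34, -21, -19, -13, -11, -4, 4, 12}, so |A + A| = 10. Thus K = 10/4 = 5/2. For comparison, the minimum possible |A + A| over all 4-element sets is 2·4 − 1 = 7 (so min K = 7/4), attained only by arithmetic progressions.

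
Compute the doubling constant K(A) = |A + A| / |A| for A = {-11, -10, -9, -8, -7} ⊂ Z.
K = |A + A| / |A| = 9/5

Enumerate A + A = {a + b : a, b ∈ A}. With |A| = 5, there are |A|^2 = 25 ordered sum pairs; collecting distinct values, A + A = {-22, -21, -20, -19, -18, -17, -16, -15, -14}, so |A + A| = 9. Thus K = 9/5. Here |A + A| = 2|A| − 1 = 9, the minimum possible — so K = 9/5 is minimal, which holds iff A is an arithmetic progression.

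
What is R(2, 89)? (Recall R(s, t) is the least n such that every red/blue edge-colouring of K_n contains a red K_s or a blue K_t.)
R(2, 89) = 89

R(2, k) = k for all k ≥ 2: in a 2-colouring of K_k, either some edge is red (a red K_2) or all edges are blue (a blue K_k). And K_{88} coloured all-blue has no blue K_89, so R(2, 89) > 88. Hence R(2, 89) = 89.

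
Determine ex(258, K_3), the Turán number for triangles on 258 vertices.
ex(258, K_3) = ⌊258^2/4⌋ = 16641

Mantel (1907): a triangle-free graph on n vertices has at most ⌊n^2/4⌋ edges, with equality for the complete bipartite graph K_{⌊n/2⌋, ⌈n/2⌉}. For n = 258: ⌊258^2/4⌋ = ⌊66564/4⌋ = 16641. The extremal graph is K_{129, 129}, which has 129·129 = 16641 edges.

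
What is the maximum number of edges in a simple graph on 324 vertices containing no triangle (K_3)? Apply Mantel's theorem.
ex(324, K_3) = ⌊324^2/4⌋ = 26244

Mantel (1907): a triangle-free graph on n vertices has at most ⌊n^2/4⌋ edges, with equality for the complete bipartite graph K_{⌊n/2⌋, ⌈n/2⌉}. For n = 324: ⌊324^2/4⌋ = ⌊104976/4⌋ = 26244. The extremal graph is K_{162, 162}, which has 162·162 = 26244 edges.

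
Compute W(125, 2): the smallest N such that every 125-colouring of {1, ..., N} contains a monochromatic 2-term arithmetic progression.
W(125, 2) = 125 + 1 = 126

A 2-term AP is any pair of integers, so a monochromatic 2-AP exists iff some colour is used at least twice. With 125 colours, the colouring i ↦ i on {1, ..., 125} uses each colour once, avoiding any monochromatic pair, so W(125, 2) > 125. For {1, ..., 126}, pigeonhole forces two integers of the same colour, which form a monochromatic 2-AP. Hence W(125, 2) = 126.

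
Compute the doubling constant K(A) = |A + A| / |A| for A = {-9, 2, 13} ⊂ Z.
K = |A + A| / |A| = 5/3

Enumerate A + A = {a + b : a, b ∈ A}. With |A| = 3, there are |A|^2 = 9 ordered sum pairs; collecting distinct values, A + A = {-18, -7, 4, 15, 26}, so |A + A| = 5. Thus K = 5/3. Here |A + A| = 2|A| − 1 = 5, the minimum possible — so K = 5/3 is minimal, which holds iff A is an arithmetic progression.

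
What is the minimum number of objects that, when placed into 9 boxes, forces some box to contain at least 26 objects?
n = (26 − 1)·9 + 1 = 226

By the generalised pigeonhole principle, to guarantee some box contains ≥ r objects we need more than (r − 1) · k objects total. Threshold: n = (r − 1) · k + 1. With r = 26 and k = 9: n = 25 · 9 + 1 = 225 + 1 = 226. For n = 225 = 25 · 9, we can put exactly 25 objects in every box, avoiding 26 in any single one — so 226 is tight.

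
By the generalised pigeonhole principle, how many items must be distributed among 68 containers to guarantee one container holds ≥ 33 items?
n = (33 − 1)·68 + 1 = 2177

By the generalised pigeonhole principle, to guarantee some box contains ≥ r objects we need more than (r − 1) · k objects total. Threshold: n = (r − 1) · k + 1. With r = 33 and k = 68: n = 32 · 68 + 1 = 2176 + 1 = 2177. For n = 2176 = 32 · 68, we can put exactly 32 objects in every box, avoiding 33 in any single one — so 2177 is tight.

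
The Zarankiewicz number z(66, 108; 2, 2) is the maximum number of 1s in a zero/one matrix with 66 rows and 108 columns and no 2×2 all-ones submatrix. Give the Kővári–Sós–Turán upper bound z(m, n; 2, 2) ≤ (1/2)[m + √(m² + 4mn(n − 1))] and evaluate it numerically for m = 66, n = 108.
z(66, 108; 2, 2) ≤ (1/2)[66 + √(66² + 4·66·108·107)] = (1/2)[66 + √3055140] = 906.9479

Kővári–Sós–Turán: let r_1, ..., r_66 be the row sums and z = Σ r_i the total number of 1s. Each pair of columns can share at most one row with both entries 1 (else a 2×2 all-ones block appears), so Σ_i C(r_i, 2) ≤ C(108, 2) = 5778. By convexity Σ_i C(r_i, 2) ≥ 66·C(z/66, 2) = z(z − 66)/(2·66), giving z² − 66z − 66·108·107 ≤ 0 and hence z ≤ (1/2)[66 + √(4356 + 4·762696)] = (1/2)[66 + √3055140] ≈ (1/2)(66 + 1747.8959) = 906.9479.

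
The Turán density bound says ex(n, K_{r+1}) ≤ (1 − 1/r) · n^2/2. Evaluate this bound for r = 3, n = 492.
Turán density bound = (2/3) · 492^2/2 = 80688

Turán's theorem: ex(n, K_{r+1}) is achieved by the complete r-partite Turán graph T(n, r) with parts as balanced as possible, and is at most (1 − 1/r) · n^2/2. For r = 3, n = 492: the density bound is (2/3) · 242064/2 = 80688. Since 3 ∣ 492, the Turán graph T(492, 3) has parts of equal size 164, and its edge count e(T(492, 3)) = 80688 attains the density bound exactly.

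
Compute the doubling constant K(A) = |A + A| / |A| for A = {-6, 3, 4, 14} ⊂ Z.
K = |A + A| / |A| = 9/4

Enumerate A + A = {a + b : a, b ∈ A}. With |A| = 4, there are |A|^2 = 16 ordered sum pairs; collecting distinct values, A + A = {-12, -3, -2, 6, 7, 8, 17, 18, 28}, so |A + A| = 9. Thus K = 9/4. For comparison, the minimum possible |A + A| over all 4-element sets is 2·4 − 1 = 7 (so min K = 7/4), attained only by arithmetic progressions.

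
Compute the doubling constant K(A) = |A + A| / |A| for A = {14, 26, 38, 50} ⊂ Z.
K = |A + A| / |A| = 7/4

Enumerate A + A = {a + b : a, b ∈ A}. With |A| = 4, there are |A|^2 = 16 ordered sum pairs; collecting distinct values, A + A = {28, 40, 52, 64, 76, 88, 100}, so |A + A| = 7. Thus K = 7/4. Here |A + A| = 2|A| − 1 = 7, the minimum possible — so K = 7/4 is minimal, which holds iff A is an arithmetic progression.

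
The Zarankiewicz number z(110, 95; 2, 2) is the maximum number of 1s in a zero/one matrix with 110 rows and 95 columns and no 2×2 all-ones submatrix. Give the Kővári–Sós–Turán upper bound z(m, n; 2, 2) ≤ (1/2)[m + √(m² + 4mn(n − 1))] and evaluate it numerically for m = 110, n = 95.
z(110, 95; 2, 2) ≤ (1/2)[110 + √(110² + 4·110·95·94)] = (1/2)[110 + √3941300] = 1047.6354

Kővári–Sós–Turán: let r_1, ..., r_110 be the row sums and z = Σ r_i the total number of 1s. Each pair of columns can share at most one row with both entries 1 (else a 2×2 all-ones block appears), so Σ_i C(r_i, 2) ≤ C(95, 2) = 4465. By convexity Σ_i C(r_i, 2) ≥ 110·C(z/110, 2) = z(z − 110)/(2·110), giving z² − 110z − 110·95·94 ≤ 0 and hence z ≤ (1/2)[110 + √(12100 + 4·982300)] = (1/2)[110 + √3941300] ≈ (1/2)(110 + 1985.2708) = 1047.6354.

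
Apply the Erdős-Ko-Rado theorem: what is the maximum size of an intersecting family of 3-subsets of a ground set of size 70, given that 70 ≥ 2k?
max |F| = C(69, 2) = 2346

Erdős-Ko-Rado (1961): when n ≥ 2k, max |F| = C(n−1, k−1). The bound is attained by the star {A : i ∈ A} for any fixed i ∈ [n]. Here C(70−1, 3−1) = C(69, 2) = 2346.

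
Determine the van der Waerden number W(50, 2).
W(50, 2) = 50 + 1 = 51

A 2-term AP is any pair of integers, so a monochromatic 2-AP exists iff some colour is used at least twice. With 50 colours, the colouring i ↦ i on {1, ..., 50} uses each colour once, avoiding any monochromatic pair, so W(50, 2) > 50. For {1, ..., 51}, pigeonhole forces two integers of the same colour, which form a monochromatic 2-AP. Hence W(50, 2) = 51.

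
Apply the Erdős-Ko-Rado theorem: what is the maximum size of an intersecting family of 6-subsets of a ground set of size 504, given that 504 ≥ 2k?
max |F| = C(503, 5) = 263026031225

Erdős-Ko-Rado (1961): when n ≥ 2k, max |F| = C(n−1, k−1). The bound is attained by the star {A : i ∈ A} for any fixed i ∈ [n]. Here C(504−1, 6−1) = C(503, 5) = 263026031225.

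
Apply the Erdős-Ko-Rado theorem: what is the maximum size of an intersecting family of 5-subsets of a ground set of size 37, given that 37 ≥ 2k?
max |F| = C(36, 4) = 58905

The Erdős-Ko-Rado theorem states: for n ≥ 2k, an intersecting family of k-subsets of an n-element set has size at most C(n − 1, k − 1), with equality for 'star' families {A ⊆ [n] : |A| = k, i ∈ A} (fix an element i). For n = 37, k = 5: C(36, 4) = 58905.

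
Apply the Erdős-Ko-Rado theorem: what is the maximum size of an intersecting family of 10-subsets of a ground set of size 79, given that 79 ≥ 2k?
max |F| = C(78, 9) = 182364632450

The Erdős-Ko-Rado theorem states: for n ≥ 2k, an intersecting family of k-subsets of an n-element set has size at most C(n − 1, k − 1), with equality for 'star' families {A ⊆ [n] : |A| = k, i ∈ A} (fix an element i). For n = 79, k = 10: C(78, 9) = 182364632450.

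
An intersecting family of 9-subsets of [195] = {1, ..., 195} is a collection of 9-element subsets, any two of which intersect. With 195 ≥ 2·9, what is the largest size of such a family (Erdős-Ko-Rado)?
max |F| = C(194, 8) = 42992032003272

The Erdős-Ko-Rado theorem states: for n ≥ 2k, an intersecting family of k-subsets of an n-element set has size at most C(n − 1, k − 1), with equality for 'star' families {A ⊆ [n] : |A| = k, i ∈ A} (fix an element i). For n = 195, k = 9: C(194, 8) = 42992032003272.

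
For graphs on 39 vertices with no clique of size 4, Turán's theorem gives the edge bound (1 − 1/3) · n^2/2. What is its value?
Turán density bound = (2/3) · 39^2/2 = 507

Turán's theorem: ex(n, K_{r+1}) is achieved by the complete r-partite Turán graph T(n, r) with parts as balanced as possible, and is at most (1 − 1/r) · n^2/2. For r = 3, n = 39: the density bound is (2/3) · 1521/2 = 507. Since 3 ∣ 39, the Turán graph T(39, 3) has parts of equal size 13, and its edge count e(T(39, 3)) = 507 attains the density bound exactly.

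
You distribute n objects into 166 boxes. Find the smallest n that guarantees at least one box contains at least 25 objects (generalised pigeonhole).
n = (25 − 1)·166 + 1 = 3985

By the generalised pigeonhole principle, to guarantee some box contains ≥ r objects we need more than (r − 1) · k objects total. Threshold: n = (r − 1) · k + 1. With r = 25 and k = 166: n = 24 · 166 + 1 = 3984 + 1 = 3985. For n = 3984 = 24 · 166, we can put exactly 24 objects in every box, avoiding 25 in any single one — so 3985 is tight.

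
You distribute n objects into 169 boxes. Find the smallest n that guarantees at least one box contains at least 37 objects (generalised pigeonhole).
n = (37 − 1)·169 + 1 = 6085

By the generalised pigeonhole principle, to guarantee some box contains ≥ r objects we need more than (r − 1) · k objects total. Threshold: n = (r − 1) · k + 1. With r = 37 and k = 169: n = 36 · 169 + 1 = 6084 + 1 = 6085. For n = 6084 = 36 · 169, we can put exactly 36 objects in every box, avoiding 37 in any single one — so 6085 is tight.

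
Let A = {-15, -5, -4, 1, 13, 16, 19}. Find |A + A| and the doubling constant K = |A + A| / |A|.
K = |A + A| / |A| = 26/7

Enumerate A + A = {a + b : a, b ∈ A}. With |A| = 7, there are |A|^2 = 49 ordered sum pairs; collecting distinct values, A + A = {-30, -20, -19, -14, -10, -9, -8, -4, -3, -2, 1, 2, 4, 8, 9, 11, 12, 14, 15, 17, 20, 26, 29, 32, 35, 38}, so |A + A| = 26. Thus K = 26/7. For comparison, the minimum possible |A + A| over all 7-element sets is 2·7 − 1 = 13 (so min K = 13/7), attained only by arithmetic progressions.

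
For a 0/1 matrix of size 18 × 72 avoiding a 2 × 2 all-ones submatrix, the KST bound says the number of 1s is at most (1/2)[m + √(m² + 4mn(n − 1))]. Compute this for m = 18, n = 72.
z(18, 72; 2, 2) ≤ (1/2)[18 + √(18² + 4·18·72·71)] = (1/2)[18 + √368388] = 312.4749

Kővári–Sós–Turán: let r_1, ..., r_18 be the row sums and z = Σ r_i the total number of 1s. Each pair of columns can share at most one row with both entries 1 (else a 2×2 all-ones block appears), so Σ_i C(r_i, 2) ≤ C(72, 2) = 2556. By convexity Σ_i C(r_i, 2) ≥ 18·C(z/18, 2) = z(z − 18)/(2·18), giving z² − 18z − 18·72·71 ≤ 0 and hence z ≤ (1/2)[18 + √(324 + 4·92016)] = (1/2)[18 + √368388] ≈ (1/2)(18 + 606.9498) = 312.4749.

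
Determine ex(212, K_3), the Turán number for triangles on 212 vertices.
ex(212, K_3) = ⌊212^2/4⌋ = 11236

Mantel (1907): a triangle-free graph on n vertices has at most ⌊n^2/4⌋ edges, with equality for the complete bipartite graph K_{⌊n/2⌋, ⌈n/2⌉}. For n = 212: ⌊212^2/4⌋ = ⌊44944/4⌋ = 11236. The extremal graph is K_{106, 106}, which has 106·106 = 11236 edges.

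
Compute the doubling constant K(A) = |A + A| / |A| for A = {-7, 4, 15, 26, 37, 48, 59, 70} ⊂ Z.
K = |A + A| / |A| = 15/8

Enumerate A + A = {a + b : a, b ∈ A}. With |A| = 8, there are |A|^2 = 64 ordered sum pairs; collecting distinct values, A + A = {-14, -3, 8, 19, 30, 41, 52, 63, 74, 85, 96, 107, 118, 129, 140}, so |A + A| = 15. Thus K = 15/8. Here |A + A| = 2|A| − 1 = 15, the minimum possible — so K = 15/8 is minimal, which holds iff A is an arithmetic progression.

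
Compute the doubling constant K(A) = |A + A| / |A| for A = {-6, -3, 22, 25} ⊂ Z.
K = |A + A| / |A| = 9/4

Enumerate A + A = {a + b : a, b ∈ A}. With |A| = 4, there are |A|^2 = 16 ordered sum pairs; collecting distinct values, A + A = {-12, -9, -6, 16, 19, 22, 44, 47, 50}, so |A + A| = 9. Thus K = 9/4. For comparison, the minimum possible |A + A| over all 4-element sets is 2·4 − 1 = 7 (so min K = 7/4), attained only by arithmetic progressions.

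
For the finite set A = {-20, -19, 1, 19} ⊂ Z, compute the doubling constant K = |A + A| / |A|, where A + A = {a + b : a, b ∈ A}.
K = |A + A| / |A| = 10/4 = 5/2

Enumerate A + A = {a + b : a, b ∈ A}. With |A| = 4, there are |A|^2 = 16 ordered sum pairs; collecting distinct values, A + A = {-40, -39, -38, -19, -18, -1, 0, 2, 20, 38}, so |A + A| = 10. Thus K = 10/4 = 5/2. For comparison, the minimum possible |A + A| over all 4-element sets is 2·4 − 1 = 7 (so min K = 7/4), attained only by arithmetic progressions.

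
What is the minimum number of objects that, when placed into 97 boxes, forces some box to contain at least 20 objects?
n = (20 − 1)·97 + 1 = 1844

By the generalised pigeonhole principle, to guarantee some box contains ≥ r objects we need more than (r − 1) · k objects total. Threshold: n = (r − 1) · k + 1. With r = 20 and k = 97: n = 19 · 97 + 1 = 1843 + 1 = 1844. For n = 1843 = 19 · 97, we can put exactly 19 objects in every box, avoiding 20 in any single one — so 1844 is tight.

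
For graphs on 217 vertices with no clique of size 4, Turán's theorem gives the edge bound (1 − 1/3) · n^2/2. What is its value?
Turán density bound = (2/3) · 217^2/2 = 47089/3 ≈ 15696.3333

Turán's theorem: ex(n, K_{r+1}) is achieved by the complete r-partite Turán graph T(n, r) with parts as balanced as possible, and is at most (1 − 1/r) · n^2/2. For r = 3, n = 217: the density bound is (2/3) · 47089/2 = 47089/3 ≈ 15696.3333. The integer-valued extremum is e(T(217, 3)) = 15696, which is strictly less than the density bound 47089/3 since 3 ∤ 217 (the parts of T(217, 3) cannot all be equal).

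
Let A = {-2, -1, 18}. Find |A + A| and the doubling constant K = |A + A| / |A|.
K = |A + A| / |A| = 6/3 = 2

Enumerate A + A = {a + b : a, b ∈ A}. With |A| = 3, there are |A|^2 = 9 ordered sum pairs; collecting distinct values, A + A = {-4, -3, -2, 16, 17, 36}, so |A + A| = 6. Thus K = 6/3 = 2. For comparison, the minimum possible |A + A| over all 3-element sets is 2·3 − 1 = 5 (so min K = 5/3), attained only by arithmetic progressions.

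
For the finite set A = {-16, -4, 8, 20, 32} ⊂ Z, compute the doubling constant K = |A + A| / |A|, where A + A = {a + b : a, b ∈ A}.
K = |A + A| / |A| = 9/5

Enumerate A + A = {a + b : a, b ∈ A}. With |A| = 5, there are |A|^2 = 25 ordered sum pairs; collecting distinct values, A + A = {-32, -20, -8, 4, 16, 28, 40, 52, 64}, so |A + A| = 9. Thus K = 9/5. Here |A + A| = 2|A| − 1 = 9, the minimum possible — so K = 9/5 is minimal, which holds iff A is an arithmetic progression.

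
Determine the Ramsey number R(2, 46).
R(2, 46) = 46

R(2, k) = k for all k ≥ 2: in a 2-colouring of K_k, either some edge is red (a red K_2) or all edges are blue (a blue K_k). And K_{45} coloured all-blue has no blue K_46, so R(2, 46) > 45. Hence R(2, 46) = 46.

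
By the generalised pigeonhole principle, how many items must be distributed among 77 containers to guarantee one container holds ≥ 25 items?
n = (25 − 1)·77 + 1 = 1849

By the generalised pigeonhole principle, to guarantee some box contains ≥ r objects we need more than (r − 1) · k objects total. Threshold: n = (r − 1) · k + 1. With r = 25 and k = 77: n = 24 · 77 + 1 = 1848 + 1 = 1849. For n = 1848 = 24 · 77, we can put exactly 24 objects in every box, avoiding 25 in any single one — so 1849 is tight.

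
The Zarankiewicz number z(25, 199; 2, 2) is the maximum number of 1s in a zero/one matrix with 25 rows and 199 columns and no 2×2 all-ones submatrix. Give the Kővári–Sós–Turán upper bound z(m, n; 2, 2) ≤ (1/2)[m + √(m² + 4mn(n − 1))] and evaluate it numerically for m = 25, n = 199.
z(25, 199; 2, 2) ≤ (1/2)[25 + √(25² + 4·25·199·198)] = (1/2)[25 + √3940825] = 1005.0756

Kővári–Sós–Turán: let r_1, ..., r_25 be the row sums and z = Σ r_i the total number of 1s. Each pair of columns can share at most one row with both entries 1 (else a 2×2 all-ones block appears), so Σ_i C(r_i, 2) ≤ C(199, 2) = 19701. By convexity Σ_i C(r_i, 2) ≥ 25·C(z/25, 2) = z(z − 25)/(2·25), giving z² − 25z − 25·199·198 ≤ 0 and hence z ≤ (1/2)[25 + √(625 + 4·985050)] = (1/2)[25 + √3940825] ≈ (1/2)(25 + 1985.1511) = 1005.0756.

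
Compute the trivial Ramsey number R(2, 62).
R(2, 62) = 62

R(2, k) = k for all k ≥ 2: in a 2-colouring of K_k, either some edge is red (a red K_2) or all edges are blue (a blue K_k). And K_{61} coloured all-blue has no blue K_62, so R(2, 62) > 61. Hence R(2, 62) = 62.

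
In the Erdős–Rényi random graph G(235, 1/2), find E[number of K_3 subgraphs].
E[# K_3] = C(235, 3) · (1/2)^C(3, 2) = 2135445 / 2^3 = 266930.625

For each 3-subset S of vertices (there are C(235, 3) = 2135445 such S), let X_S = 1 if S induces a K_3 (all C(3, 2) = 3 edges present). Then P(X_S = 1) = (1/2)^3 = 1/8. By linearity of expectation, E[# K_3] = C(235, 3) · (1/2)^3 = 2135445 / 8 = 266930.625.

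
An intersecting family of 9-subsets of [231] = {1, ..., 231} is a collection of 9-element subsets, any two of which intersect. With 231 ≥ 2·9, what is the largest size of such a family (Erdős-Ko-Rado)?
max |F| = C(230, 8) = 171730461788700

Erdős-Ko-Rado (1961): when n ≥ 2k, max |F| = C(n−1, k−1). The bound is attained by the star {A : i ∈ A} for any fixed i ∈ [n]. Here C(231−1, 9−1) = C(230, 8) = 171730461788700.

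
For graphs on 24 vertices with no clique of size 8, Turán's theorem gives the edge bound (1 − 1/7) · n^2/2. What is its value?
Turán density bound = (6/7) · 24^2/2 = 1728/7 ≈ 246.8571

Turán's theorem: ex(n, K_{r+1}) is achieved by the complete r-partite Turán graph T(n, r) with parts as balanced as possible, and is at most (1 − 1/r) · n^2/2. For r = 7, n = 24: the density bound is (6/7) · 576/2 = 1728/7 ≈ 246.8571. The integer-valued extremum is e(T(24, 7)) = 246, which is strictly less than the density bound 1728/7 since 7 ∤ 24 (the parts of T(24, 7) cannot all be equal).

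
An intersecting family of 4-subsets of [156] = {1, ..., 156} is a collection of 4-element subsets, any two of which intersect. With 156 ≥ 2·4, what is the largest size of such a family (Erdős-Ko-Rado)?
max |F| = C(155, 3) = 608685

Erdős-Ko-Rado (1961): when n ≥ 2k, max |F| = C(n−1, k−1). The bound is attained by the star {A : i ∈ A} for any fixed i ∈ [n]. Here C(156−1, 4−1) = C(155, 3) = 608685.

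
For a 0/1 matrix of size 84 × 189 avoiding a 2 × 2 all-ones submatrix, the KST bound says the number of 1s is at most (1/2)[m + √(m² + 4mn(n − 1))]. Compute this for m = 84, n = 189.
z(84, 189; 2, 2) ≤ (1/2)[84 + √(84² + 4·84·189·188)] = (1/2)[84 + √11945808] = 1770.1354

Kővári–Sós–Turán: let r_1, ..., r_84 be the row sums and z = Σ r_i the total number of 1s. Each pair of columns can share at most one row with both entries 1 (else a 2×2 all-ones block appears), so Σ_i C(r_i, 2) ≤ C(189, 2) = 17766. By convexity Σ_i C(r_i, 2) ≥ 84·C(z/84, 2) = z(z − 84)/(2·84), giving z² − 84z − 84·189·188 ≤ 0 and hence z ≤ (1/2)[84 + √(7056 + 4·2984688)] = (1/2)[84 + √11945808] ≈ (1/2)(84 + 3456.2708) = 1770.1354.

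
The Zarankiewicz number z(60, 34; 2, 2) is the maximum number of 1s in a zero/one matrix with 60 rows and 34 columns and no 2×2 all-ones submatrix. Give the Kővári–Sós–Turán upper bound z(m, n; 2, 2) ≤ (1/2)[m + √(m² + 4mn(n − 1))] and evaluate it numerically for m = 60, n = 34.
z(60, 34; 2, 2) ≤ (1/2)[60 + √(60² + 4·60·34·33)] = (1/2)[60 + √272880] = 291.1896

Kővári–Sós–Turán: let r_1, ..., r_60 be the row sums and z = Σ r_i the total number of 1s. Each pair of columns can share at most one row with both entries 1 (else a 2×2 all-ones block appears), so Σ_i C(r_i, 2) ≤ C(34, 2) = 561. By convexity Σ_i C(r_i, 2) ≥ 60·C(z/60, 2) = z(z − 60)/(2·60), giving z² − 60z − 60·34·33 ≤ 0 and hence z ≤ (1/2)[60 + √(3600 + 4·67320)] = (1/2)[60 + √272880] ≈ (1/2)(60 + 522.3792) = 291.1896.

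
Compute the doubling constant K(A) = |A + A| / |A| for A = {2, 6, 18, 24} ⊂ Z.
K = |A + A| / |A| = 10/4 = 5/2

Enumerate A + A = {a + b : a, b ∈ A}. With |A| = 4, there are |A|^2 = 16 ordered sum pairs; collecting distinct values, A + A = {4, 8, 12, 20, 24, 26, 30, 36, 42, 48}, so |A + A| = 10. Thus K = 10/4 = 5/2. For comparison, the minimum possible |A + A| over all 4-element sets is 2·4 − 1 = 7 (so min K = 7/4), attained only by arithmetic progressions.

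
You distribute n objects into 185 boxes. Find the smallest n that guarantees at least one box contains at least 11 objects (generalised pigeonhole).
n = (11 − 1)·185 + 1 = 1851

By the generalised pigeonhole principle, to guarantee some box contains ≥ r objects we need more than (r − 1) · k objects total. Threshold: n = (r − 1) · k + 1. With r = 11 and k = 185: n = 10 · 185 + 1 = 1850 + 1 = 1851. For n = 1850 = 10 · 185, we can put exactly 10 objects in every box, avoiding 11 in any single one — so 1851 is tight.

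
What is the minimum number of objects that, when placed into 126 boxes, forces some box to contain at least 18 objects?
n = (18 − 1)·126 + 1 = 2143

By the generalised pigeonhole principle, to guarantee some box contains ≥ r objects we need more than (r − 1) · k objects total. Threshold: n = (r − 1) · k + 1. With r = 18 and k = 126: n = 17 · 126 + 1 = 2142 + 1 = 2143. For n = 2142 = 17 · 126, we can put exactly 17 objects in every box, avoiding 18 in any single one — so 2143 is tight.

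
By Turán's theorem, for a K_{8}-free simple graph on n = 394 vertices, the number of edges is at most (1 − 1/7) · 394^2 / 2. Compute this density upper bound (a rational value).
Turán density bound = (6/7) · 394^2/2 = 465708/7 ≈ 66529.7143

Turán's theorem: ex(n, K_{r+1}) is achieved by the complete r-partite Turán graph T(n, r) with parts as balanced as possible, and is at most (1 − 1/r) · n^2/2. For r = 7, n = 394: the density bound is (6/7) · 155236/2 = 465708/7 ≈ 66529.7143. The integer-valued extremum is e(T(394, 7)) = 66529, which is strictly less than the density bound 465708/7 since 7 ∤ 394 (the parts of T(394, 7) cannot all be equal).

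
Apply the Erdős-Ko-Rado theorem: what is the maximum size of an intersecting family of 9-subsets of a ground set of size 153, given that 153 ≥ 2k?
max |F| = C(152, 8) = 5859727868575

Erdős-Ko-Rado (1961): when n ≥ 2k, max |F| = C(n−1, k−1). The bound is attained by the star {A : i ∈ A} for any fixed i ∈ [n]. Here C(153−1, 9−1) = C(152, 8) = 5859727868575.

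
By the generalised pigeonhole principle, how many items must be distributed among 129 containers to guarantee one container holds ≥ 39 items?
n = (39 − 1)·129 + 1 = 4903

By the generalised pigeonhole principle, to guarantee some box contains ≥ r objects we need more than (r − 1) · k objects total. Threshold: n = (r − 1) · k + 1. With r = 39 and k = 129: n = 38 · 129 + 1 = 4902 + 1 = 4903. For n = 4902 = 38 · 129, we can put exactly 38 objects in every box, avoiding 39 in any single one — so 4903 is tight.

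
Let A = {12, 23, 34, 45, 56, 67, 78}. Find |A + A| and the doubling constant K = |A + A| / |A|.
K = |A + A| / |A| = 13/7

Enumerate A + A = {a + b : a, b ∈ A}. With |A| = 7, there are |A|^2 = 49 ordered sum pairs; collecting distinct values, A + A = {24, 35, 46, 57, 68, 79, 90, 101, 112, 123, 134, 145, 156}, so |A + A| = 13. Thus K = 13/7. Here |A + A| = 2|A| − 1 = 13, the minimum possible — so K = 13/7 is minimal, which holds iff A is an arithmetic progression.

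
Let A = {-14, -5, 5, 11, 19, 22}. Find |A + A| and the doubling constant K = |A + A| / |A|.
K = |A + A| / |A| = 21/6 = 7/2

Enumerate A + A = {a + b : a, b ∈ A}. With |A| = 6, there are |A|^2 = 36 ordered sum pairs; collecting distinct values, A + A = {-28, -19, -10, -9, -3, 0, 5, 6, 8, 10, 14, 16, 17, 22, 24, 27, 30, 33, 38, 41, 44}, so |A + A| = 21. Thus K = 21/6 = 7/2. For comparison, the minimum possible |A + A| over all 6-element sets is 2·6 − 1 = 11 (so min K = 11/6), attained only by arithmetic progressions.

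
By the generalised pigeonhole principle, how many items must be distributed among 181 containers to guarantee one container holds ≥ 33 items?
n = (33 − 1)·181 + 1 = 5793

By the generalised pigeonhole principle, to guarantee some box contains ≥ r objects we need more than (r − 1) · k objects total. Threshold: n = (r − 1) · k + 1. With r = 33 and k = 181: n = 32 · 181 + 1 = 5792 + 1 = 5793. For n = 5792 = 32 · 181, we can put exactly 32 objects in every box, avoiding 33 in any single one — so 5793 is tight.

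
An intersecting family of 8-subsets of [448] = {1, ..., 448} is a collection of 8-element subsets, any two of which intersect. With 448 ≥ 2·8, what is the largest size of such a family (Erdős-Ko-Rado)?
max |F| = C(447, 7) = 674868894615279

The Erdős-Ko-Rado theorem states: for n ≥ 2k, an intersecting family of k-subsets of an n-element set has size at most C(n − 1, k − 1), with equality for 'star' families {A ⊆ [n] : |A| = k, i ∈ A} (fix an element i). For n = 448, k = 8: C(447, 7) = 674868894615279.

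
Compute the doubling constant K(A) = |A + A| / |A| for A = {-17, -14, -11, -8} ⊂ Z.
K = |A + A| / |A| = 7/4

Enumerate A + A = {a + b : a, b ∈ A}. With |A| = 4, there are |A|^2 = 16 ordered sum pairs; collecting distinct values, A + A = {-34, -31, -28, -25, -22, -19, -16}, so |A + A| = 7. Thus K = 7/4. Here |A + A| = 2|A| − 1 = 7, the minimum possible — so K = 7/4 is minimal, which holds iff A is an arithmetic progression.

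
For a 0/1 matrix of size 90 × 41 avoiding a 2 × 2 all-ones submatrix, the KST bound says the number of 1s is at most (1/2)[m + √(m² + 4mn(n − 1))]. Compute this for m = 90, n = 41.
z(90, 41; 2, 2) ≤ (1/2)[90 + √(90² + 4·90·41·40)] = (1/2)[90 + √598500] = 431.8139

Kővári–Sós–Turán: let r_1, ..., r_90 be the row sums and z = Σ r_i the total number of 1s. Each pair of columns can share at most one row with both entries 1 (else a 2×2 all-ones block appears), so Σ_i C(r_i, 2) ≤ C(41, 2) = 820. By convexity Σ_i C(r_i, 2) ≥ 90·C(z/90, 2) = z(z − 90)/(2·90), giving z² − 90z − 90·41·40 ≤ 0 and hence z ≤ (1/2)[90 + √(8100 + 4·147600)] = (1/2)[90 + √598500] ≈ (1/2)(90 + 773.6278) = 431.8139.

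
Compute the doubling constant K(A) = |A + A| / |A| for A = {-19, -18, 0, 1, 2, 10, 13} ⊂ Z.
K = |A + A| / |A| = 25/7

Enumerate A + A = {a + b : a, b ∈ A}. With |A| = 7, there are |A|^2 = 49 ordered sum pairs; collecting distinct values, A + A = {-38, -37, -36, -19, -18, -17, -16, -9, -8, -6, -5, 0, 1, 2, 3, 4, 10, 11, 12, 13, 14, 15, 20, 23, 26}, so |A + A| = 25. Thus K = 25/7. For comparison, the minimum possible |A + A| over all 7-element sets is 2·7 − 1 = 13 (so min K = 13/7), attained only by arithmetic progressions.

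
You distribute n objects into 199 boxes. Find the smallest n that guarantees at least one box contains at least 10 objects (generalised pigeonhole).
n = (10 − 1)·199 + 1 = 1792

By the generalised pigeonhole principle, to guarantee some box contains ≥ r objects we need more than (r − 1) · k objects total. Threshold: n = (r − 1) · k + 1. With r = 10 and k = 199: n = 9 · 199 + 1 = 1791 + 1 = 1792. For n = 1791 = 9 · 199, we can put exactly 9 objects in every box, avoiding 10 in any single one — so 1792 is tight.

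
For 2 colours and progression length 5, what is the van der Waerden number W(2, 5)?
W(2, 5) = 178

W(2, 5) = 178. The lower bound W(2, 5) > 177 comes from an explicit good 2-colouring of [1, 177]; the upper bound W(2, 5) ≤ 178 was verified by exhaustive search over 2-colourings of [1, 178].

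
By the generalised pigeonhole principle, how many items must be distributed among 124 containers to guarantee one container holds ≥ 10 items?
n = (10 − 1)·124 + 1 = 1117

By the generalised pigeonhole principle, to guarantee some box contains ≥ r objects we need more than (r − 1) · k objects total. Threshold: n = (r − 1) · k + 1. With r = 10 and k = 124: n = 9 · 124 + 1 = 1116 + 1 = 1117. For n = 1116 = 9 · 124, we can put exactly 9 objects in every box, avoiding 10 in any single one — so 1117 is tight.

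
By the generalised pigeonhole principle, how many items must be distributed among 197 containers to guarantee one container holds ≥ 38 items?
n = (38 − 1)·197 + 1 = 7290

By the generalised pigeonhole principle, to guarantee some box contains ≥ r objects we need more than (r − 1) · k objects total. Threshold: n = (r − 1) · k + 1. With r = 38 and k = 197: n = 37 · 197 + 1 = 7289 + 1 = 7290. For n = 7289 = 37 · 197, we can put exactly 37 objects in every box, avoiding 38 in any single one — so 7290 is tight.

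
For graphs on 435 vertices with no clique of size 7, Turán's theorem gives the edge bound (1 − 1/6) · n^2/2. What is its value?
Turán density bound = (5/6) · 435^2/2 = 315375/4 ≈ 78843.75

Turán's theorem: ex(n, K_{r+1}) is achieved by the complete r-partite Turán graph T(n, r) with parts as balanced as possible, and is at most (1 − 1/r) · n^2/2. For r = 6, n = 435: the density bound is (5/6) · 189225/2 = 315375/4 ≈ 78843.75. The integer-valued extremum is e(T(435, 6)) = 78843, which is strictly less than the density bound 315375/4 since 6 ∤ 435 (the parts of T(435, 6) cannot all be equal).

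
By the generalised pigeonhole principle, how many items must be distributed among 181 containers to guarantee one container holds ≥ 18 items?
n = (18 − 1)·181 + 1 = 3078

By the generalised pigeonhole principle, to guarantee some box contains ≥ r objects we need more than (r − 1) · k objects total. Threshold: n = (r − 1) · k + 1. With r = 18 and k = 181: n = 17 · 181 + 1 = 3077 + 1 = 3078. For n = 3077 = 17 · 181, we can put exactly 17 objects in every box, avoiding 18 in any single one — so 3078 is tight.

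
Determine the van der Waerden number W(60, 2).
W(60, 2) = 60 + 1 = 61

A 2-term AP is any pair of integers, so a monochromatic 2-AP exists iff some colour is used at least twice. With 60 colours, the colouring i ↦ i on {1, ..., 60} uses each colour once, avoiding any monochromatic pair, so W(60, 2) > 60. For {1, ..., 61}, pigeonhole forces two integers of the same colour, which form a monochromatic 2-AP. Hence W(60, 2) = 61.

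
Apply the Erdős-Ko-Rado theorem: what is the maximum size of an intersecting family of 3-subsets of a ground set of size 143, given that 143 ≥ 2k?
max |F| = C(142, 2) = 10011

The Erdős-Ko-Rado theorem states: for n ≥ 2k, an intersecting family of k-subsets of an n-element set has size at most C(n − 1, k − 1), with equality for 'star' families {A ⊆ [n] : |A| = k, i ∈ A} (fix an element i). For n = 143, k = 3: C(142, 2) = 10011.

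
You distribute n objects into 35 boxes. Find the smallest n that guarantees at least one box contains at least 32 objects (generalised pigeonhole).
n = (32 − 1)·35 + 1 = 1086

By the generalised pigeonhole principle, to guarantee some box contains ≥ r objects we need more than (r − 1) · k objects total. Threshold: n = (r − 1) · k + 1. With r = 32 and k = 35: n = 31 · 35 + 1 = 1085 + 1 = 1086. For n = 1085 = 31 · 35, we can put exactly 31 objects in every box, avoiding 32 in any single one — so 1086 is tight.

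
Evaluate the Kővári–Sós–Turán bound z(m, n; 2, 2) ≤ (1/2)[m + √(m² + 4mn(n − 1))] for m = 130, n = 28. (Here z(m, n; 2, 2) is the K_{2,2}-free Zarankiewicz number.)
z(130, 28; 2, 2) ≤ (1/2)[130 + √(130² + 4·130·28·27)] = (1/2)[130 + √410020] = 385.164

Kővári–Sós–Turán: let r_1, ..., r_130 be the row sums and z = Σ r_i the total number of 1s. Each pair of columns can share at most one row with both entries 1 (else a 2×2 all-ones block appears), so Σ_i C(r_i, 2) ≤ C(28, 2) = 378. By convexity Σ_i C(r_i, 2) ≥ 130·C(z/130, 2) = z(z − 130)/(2·130), giving z² − 130z − 130·28·27 ≤ 0 and hence z ≤ (1/2)[130 + √(16900 + 4·98280)] = (1/2)[130 + √410020] ≈ (1/2)(130 + 640.328) = 385.164.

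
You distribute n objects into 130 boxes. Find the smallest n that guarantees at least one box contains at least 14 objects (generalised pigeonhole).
n = (14 − 1)·130 + 1 = 1691

By the generalised pigeonhole principle, to guarantee some box contains ≥ r objects we need more than (r − 1) · k objects total. Threshold: n = (r − 1) · k + 1. With r = 14 and k = 130: n = 13 · 130 + 1 = 1690 + 1 = 1691. For n = 1690 = 13 · 130, we can put exactly 13 objects in every box, avoiding 14 in any single one — so 1691 is tight.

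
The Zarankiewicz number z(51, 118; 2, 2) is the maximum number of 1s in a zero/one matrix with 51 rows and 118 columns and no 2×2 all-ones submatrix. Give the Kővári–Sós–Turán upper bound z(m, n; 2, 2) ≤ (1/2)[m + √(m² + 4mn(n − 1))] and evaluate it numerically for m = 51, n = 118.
z(51, 118; 2, 2) ≤ (1/2)[51 + √(51² + 4·51·118·117)] = (1/2)[51 + √2819025] = 864.9976

Kővári–Sós–Turán: let r_1, ..., r_51 be the row sums and z = Σ r_i the total number of 1s. Each pair of columns can share at most one row with both entries 1 (else a 2×2 all-ones block appears), so Σ_i C(r_i, 2) ≤ C(118, 2) = 6903. By convexity Σ_i C(r_i, 2) ≥ 51·C(z/51, 2) = z(z − 51)/(2·51), giving z² − 51z − 51·118·117 ≤ 0 and hence z ≤ (1/2)[51 + √(2601 + 4·704106)] = (1/2)[51 + √2819025] ≈ (1/2)(51 + 1678.9952) = 864.9976.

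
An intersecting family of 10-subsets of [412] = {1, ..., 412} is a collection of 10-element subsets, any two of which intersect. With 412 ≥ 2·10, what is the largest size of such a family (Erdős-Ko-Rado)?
max |F| = C(411, 9) = 844321783248562905

The Erdős-Ko-Rado theorem states: for n ≥ 2k, an intersecting family of k-subsets of an n-element set has size at most C(n − 1, k − 1), with equality for 'star' families {A ⊆ [n] : |A| = k, i ∈ A} (fix an element i). For n = 412, k = 10: C(411, 9) = 844321783248562905.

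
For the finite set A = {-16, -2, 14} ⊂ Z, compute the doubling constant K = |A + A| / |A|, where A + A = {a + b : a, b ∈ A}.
K = |A + A| / |A| = 6/3 = 2

Enumerate A + A = {a + b : a, b ∈ A}. With |A| = 3, there are |A|^2 = 9 ordered sum pairs; collecting distinct values, A + A = {-32, -18, -4, -2, 12, 28}, so |A + A| = 6. Thus K = 6/3 = 2. For comparison, the minimum possible |A + A| over all 3-element sets is 2·3 − 1 = 5 (so min K = 5/3), attained only by arithmetic progressions.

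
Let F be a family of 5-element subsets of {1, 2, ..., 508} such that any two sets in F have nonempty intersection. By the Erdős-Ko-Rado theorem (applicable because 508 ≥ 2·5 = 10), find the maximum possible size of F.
max |F| = C(507, 4) = 2720627910

The Erdős-Ko-Rado theorem states: for n ≥ 2k, an intersecting family of k-subsets of an n-element set has size at most C(n − 1, k − 1), with equality for 'star' families {A ⊆ [n] : |A| = k, i ∈ A} (fix an element i). For n = 508, k = 5: C(507, 4) = 2720627910.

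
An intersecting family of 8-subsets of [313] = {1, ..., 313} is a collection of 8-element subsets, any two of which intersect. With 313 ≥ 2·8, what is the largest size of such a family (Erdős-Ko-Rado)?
max |F| = C(312, 7) = 53359916132952

Erdős-Ko-Rado (1961): when n ≥ 2k, max |F| = C(n−1, k−1). The bound is attained by the star {A : i ∈ A} for any fixed i ∈ [n]. Here C(313−1, 8−1) = C(312, 7) = 53359916132952.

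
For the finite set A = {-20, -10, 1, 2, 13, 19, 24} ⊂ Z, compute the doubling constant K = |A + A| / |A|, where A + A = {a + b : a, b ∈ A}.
K = |A + A| / |A| = 24/7

Enumerate A + A = {a + b : a, b ∈ A}. With |A| = 7, there are |A|^2 = 49 ordered sum pairs; collecting distinct values, A + A = {-40, -30, -20, -19, -18, -9, -8, -7, -1, 2, 3, 4, 9, 14, 15, 20, 21, 25, 26, 32, 37, 38, 43, 48}, so |A + A| = 24. Thus K = 24/7. For comparison, the minimum possible |A + A| over all 7-element sets is 2·7 − 1 = 13 (so min K = 13/7), attained only by arithmetic progressions.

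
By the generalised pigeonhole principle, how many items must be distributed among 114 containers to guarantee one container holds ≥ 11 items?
n = (11 − 1)·114 + 1 = 1141

By the generalised pigeonhole principle, to guarantee some box contains ≥ r objects we need more than (r − 1) · k objects total. Threshold: n = (r − 1) · k + 1. With r = 11 and k = 114: n = 10 · 114 + 1 = 1140 + 1 = 1141. For n = 1140 = 10 · 114, we can put exactly 10 objects in every box, avoiding 11 in any single one — so 1141 is tight.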